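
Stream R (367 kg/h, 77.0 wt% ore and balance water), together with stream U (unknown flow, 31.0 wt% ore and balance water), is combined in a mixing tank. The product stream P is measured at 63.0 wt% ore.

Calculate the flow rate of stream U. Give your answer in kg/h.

Let U be the unknown flow. Total out = 367 + U.
ore balance: 282.59 + 0.310·U = 0.630·(367 + U)
(0.310 − 0.630)·U = 0.630×367 − 282.59 = -51.38
U = -51.38 / -0.320 = 160.56 kg/h

160.6 kg/h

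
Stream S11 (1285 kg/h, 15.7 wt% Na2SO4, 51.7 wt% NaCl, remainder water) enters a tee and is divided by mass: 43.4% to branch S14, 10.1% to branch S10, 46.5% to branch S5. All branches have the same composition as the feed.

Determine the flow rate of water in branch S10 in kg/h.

42.31 kg/h

Branch S10 total = 0.101×1285 = 129.78 kg/h.
water in S10 = 0.326×129.78 = 42.31 kg/h.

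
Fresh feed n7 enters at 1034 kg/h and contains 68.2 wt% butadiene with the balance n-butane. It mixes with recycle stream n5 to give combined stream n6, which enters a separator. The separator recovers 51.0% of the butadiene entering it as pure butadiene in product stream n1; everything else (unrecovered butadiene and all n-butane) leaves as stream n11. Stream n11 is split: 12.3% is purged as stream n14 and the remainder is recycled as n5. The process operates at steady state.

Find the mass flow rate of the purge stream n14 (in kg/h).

403.3 kg/h

n-butane enters only via n7 and leaves only via the purge: 1034×0.318 = 0.123×(n-butane in n11), and the separator passes all n-butane, so n-butane in n6 = n-butane in n11 = 2673.3 kg/h.
butadiene in n6: m_A = 1034×0.682 + (1−0.123)·(1−0.510)·m_A, so m_A = 705.19/0.5703 = 1236.6 kg/h.
n11 = (1−0.510)×1236.6 + 2673.3 = 3279.2 kg/h.
Purge n14 = 0.123×3279.2 = 403.34 kg/h.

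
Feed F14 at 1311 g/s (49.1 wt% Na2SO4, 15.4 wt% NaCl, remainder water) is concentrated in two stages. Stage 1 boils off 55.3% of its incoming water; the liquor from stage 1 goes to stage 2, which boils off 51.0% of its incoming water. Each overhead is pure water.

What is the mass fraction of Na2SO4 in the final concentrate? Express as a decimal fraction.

water in feed = 1311×0.355 = 465.4 g/s.
After stage 1: water left = (1−0.553)×465.4 = 208.04; stream total = 1053.6 g/s.
After stage 2: water left = (1−0.510)×208.04 = 101.94; final concentrate = 947.53 g/s.
Na2SO4 fraction = 643.7/947.53 = 0.6793.

0.6793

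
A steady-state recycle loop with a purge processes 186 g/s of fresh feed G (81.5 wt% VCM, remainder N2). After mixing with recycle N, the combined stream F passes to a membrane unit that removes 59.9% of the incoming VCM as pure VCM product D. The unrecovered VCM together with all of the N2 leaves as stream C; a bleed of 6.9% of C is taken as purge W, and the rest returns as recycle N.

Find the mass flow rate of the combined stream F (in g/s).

740.6 g/s

N2 enters only via G and leaves only via the purge: 186×0.185 = 0.069×(N2 in C), and the membrane unit passes all N2, so N2 in F = N2 in C = 498.7 g/s.
VCM in F: m_A = 186×0.815 + (1−0.069)·(1−0.599)·m_A, so m_A = 151.59/0.6267 = 241.9 g/s.
F = 241.9 + 498.7 = 740.59 g/s.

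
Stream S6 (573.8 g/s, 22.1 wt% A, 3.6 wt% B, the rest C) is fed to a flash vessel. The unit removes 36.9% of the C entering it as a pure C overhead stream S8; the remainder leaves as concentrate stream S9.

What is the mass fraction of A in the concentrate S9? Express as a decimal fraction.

0.304

A is not removed: 573.8×0.221 = 126.81 g/s of A enters S9.
C entering = 573.8×0.743 = 426.33 g/s; overhead removed = 0.369×426.33 = 157.32 g/s.
Concentrate = 573.8 − 157.32 = 416.48 g/s.
Mass fraction = 126.81/416.48 = 0.304.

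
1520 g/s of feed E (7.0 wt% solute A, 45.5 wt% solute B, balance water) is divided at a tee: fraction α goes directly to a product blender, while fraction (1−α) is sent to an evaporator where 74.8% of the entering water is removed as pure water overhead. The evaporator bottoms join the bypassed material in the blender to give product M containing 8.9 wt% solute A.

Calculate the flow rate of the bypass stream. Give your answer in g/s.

606.7 g/s

All 1520×0.070 = 106.4 g/s of solute A reaches M, so M = 106.4/0.089 = 1195.5 g/s and vapour = 324.49 g/s.
The evaporator receives (1−α)·1520 of feed at 0.475 water and removes 0.748 of that water:
0.748×0.475×(1−α)×1520 = 324.49
(1−α) = 324.49/540.06 = 0.6009;  α = 0.3991.
Bypass flow = 0.3991×1520 = 606.7 g/s.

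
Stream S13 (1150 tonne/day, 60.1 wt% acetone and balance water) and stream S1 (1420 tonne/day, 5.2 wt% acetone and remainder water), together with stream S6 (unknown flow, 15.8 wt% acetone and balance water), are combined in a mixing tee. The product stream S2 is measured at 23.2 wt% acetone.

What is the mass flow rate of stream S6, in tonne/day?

Let S6 be the unknown flow. Total out = 2570 + S6.
acetone balance: 764.99 + 0.158·S6 = 0.232·(2570 + S6)
(0.158 − 0.232)·S6 = 0.232×2570 − 764.99 = -168.75
S6 = -168.75 / -0.074 = 2280.4 tonne/day

2280 tonne/day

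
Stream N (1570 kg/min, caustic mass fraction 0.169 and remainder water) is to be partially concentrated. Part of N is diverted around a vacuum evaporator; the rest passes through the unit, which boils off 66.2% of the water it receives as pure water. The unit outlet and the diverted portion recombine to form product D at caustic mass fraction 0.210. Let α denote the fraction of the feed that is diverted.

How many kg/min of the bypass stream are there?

All 1570×0.169 = 265.33 kg/min of caustic reaches D, so D = 265.33/0.210 = 1263.5 kg/min and vapour = 306.52 kg/min.
The evaporator receives (1−α)·1570 of feed at 0.831 water and removes 0.662 of that water:
0.662×0.831×(1−α)×1570 = 306.52
(1−α) = 306.52/863.69 = 0.3549;  α = 0.6451.
Bypass flow = 0.6451×1570 = 1012.8 kg/min.

1013 kg/min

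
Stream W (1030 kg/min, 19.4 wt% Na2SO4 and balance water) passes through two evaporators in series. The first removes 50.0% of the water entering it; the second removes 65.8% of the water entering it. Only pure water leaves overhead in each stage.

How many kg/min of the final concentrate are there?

water in feed = 1030×0.806 = 830.18 kg/min.
After stage 1: water left = (1−0.500)×830.18 = 415.09; stream total = 614.91 kg/min.
After stage 2: water left = (1−0.658)×415.09 = 141.96; final concentrate = 341.78 kg/min.

341.8 kg/min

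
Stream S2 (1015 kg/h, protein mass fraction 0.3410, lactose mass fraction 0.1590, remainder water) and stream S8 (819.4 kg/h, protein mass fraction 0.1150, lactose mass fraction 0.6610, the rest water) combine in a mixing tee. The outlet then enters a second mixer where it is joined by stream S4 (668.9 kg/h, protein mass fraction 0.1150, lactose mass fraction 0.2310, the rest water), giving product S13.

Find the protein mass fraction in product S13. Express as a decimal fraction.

0.2066

Overall, product flow = 2503.3 kg/h.
protein in = 1015×0.341 + 819.4×0.115 + 668.9×0.115 = 517.27 kg/h.
protein fraction in S13 = 0.2066.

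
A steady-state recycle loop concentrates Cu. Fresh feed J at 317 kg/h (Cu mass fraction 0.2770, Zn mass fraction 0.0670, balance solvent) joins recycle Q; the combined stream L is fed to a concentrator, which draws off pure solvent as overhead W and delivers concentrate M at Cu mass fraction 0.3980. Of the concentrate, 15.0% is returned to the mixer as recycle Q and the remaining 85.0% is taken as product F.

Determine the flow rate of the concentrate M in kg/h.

259.6 kg/h

Overall Cu balance (none leaves overhead): Cu in fresh feed = Cu in product, i.e. 317×0.277 = (1−0.150)·M·0.398.
M = 87.809/(0.398×0.850) = 259.56 kg/h.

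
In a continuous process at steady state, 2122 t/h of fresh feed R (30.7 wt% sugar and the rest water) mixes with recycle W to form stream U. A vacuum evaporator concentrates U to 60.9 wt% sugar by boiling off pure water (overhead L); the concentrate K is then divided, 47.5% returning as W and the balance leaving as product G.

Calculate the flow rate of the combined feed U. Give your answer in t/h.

Overall sugar balance (none leaves overhead): sugar in fresh feed = sugar in product, i.e. 2122×0.307 = (1−0.475)·K·0.609.
K = 651.45/(0.609×0.525) = 2037.5 t/h.
Recycle W = 0.475×2037.5 = 967.83 t/h.
Combined feed U = 2122 + 967.83 = 3089.8 t/h.

3090 t/h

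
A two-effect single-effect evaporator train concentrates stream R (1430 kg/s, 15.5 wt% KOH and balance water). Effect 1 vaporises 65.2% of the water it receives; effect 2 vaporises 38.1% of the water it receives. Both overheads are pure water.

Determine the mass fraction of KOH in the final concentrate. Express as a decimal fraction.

0.460

water in feed = 1430×0.845 = 1208.3 kg/s.
After stage 1: water left = (1−0.652)×1208.3 = 420.51; stream total = 642.16 kg/s.
After stage 2: water left = (1−0.381)×420.51 = 260.29; final concentrate = 481.94 kg/s.
KOH fraction = 221.65/481.94 = 0.460.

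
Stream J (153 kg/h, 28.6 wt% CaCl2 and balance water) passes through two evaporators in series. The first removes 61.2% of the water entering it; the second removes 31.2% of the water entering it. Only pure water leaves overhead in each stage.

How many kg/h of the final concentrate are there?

water in feed = 153×0.714 = 109.24 kg/h.
After stage 1: water left = (1−0.612)×109.24 = 42.386; stream total = 86.144 kg/h.
After stage 2: water left = (1−0.312)×42.386 = 29.161; final concentrate = 72.919 kg/h.

72.92 kg/h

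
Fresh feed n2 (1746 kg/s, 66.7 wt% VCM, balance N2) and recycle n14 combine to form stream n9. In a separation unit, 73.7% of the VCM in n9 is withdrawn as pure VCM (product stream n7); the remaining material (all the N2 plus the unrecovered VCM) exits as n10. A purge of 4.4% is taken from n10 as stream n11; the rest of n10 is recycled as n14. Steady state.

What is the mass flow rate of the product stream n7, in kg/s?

1147 kg/s

VCM in n9: m_A = 1746×0.667 + (1−0.044)·(1−0.737)·m_A, so m_A = 1164.6/0.7486 = 1555.7 kg/s.
Product n7 = 0.737×1555.7 = 1146.6 kg/s.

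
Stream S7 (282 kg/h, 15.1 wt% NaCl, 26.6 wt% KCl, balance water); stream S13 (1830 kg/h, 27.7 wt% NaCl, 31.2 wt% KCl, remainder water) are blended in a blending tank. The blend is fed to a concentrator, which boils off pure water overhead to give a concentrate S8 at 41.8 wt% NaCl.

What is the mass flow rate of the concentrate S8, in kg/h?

NaCl entering = 282×0.151 + 1830×0.277 = 549.49 kg/h.
All NaCl reports to S8, so S8 = 549.49/0.418 = 1314.6 kg/h.

1315 kg/h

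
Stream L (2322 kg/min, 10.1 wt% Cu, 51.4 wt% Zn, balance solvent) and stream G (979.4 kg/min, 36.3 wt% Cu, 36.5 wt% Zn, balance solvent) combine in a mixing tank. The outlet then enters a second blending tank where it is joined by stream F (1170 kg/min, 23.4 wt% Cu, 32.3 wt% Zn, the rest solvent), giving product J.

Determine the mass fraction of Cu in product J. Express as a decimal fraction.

Overall, product flow = 4471.4 kg/min.
Cu in = 2322×0.101 + 979.4×0.363 + 1170×0.234 = 863.82 kg/min.
Cu fraction in J = 0.193.

0.193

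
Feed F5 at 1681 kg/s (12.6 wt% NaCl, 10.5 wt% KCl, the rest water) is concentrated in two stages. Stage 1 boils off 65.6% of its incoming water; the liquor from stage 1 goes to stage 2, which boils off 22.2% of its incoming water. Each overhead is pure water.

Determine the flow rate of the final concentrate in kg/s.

water in feed = 1681×0.769 = 1292.7 kg/s.
After stage 1: water left = (1−0.656)×1292.7 = 444.69; stream total = 833 kg/s.
After stage 2: water left = (1−0.222)×444.69 = 345.96; final concentrate = 734.28 kg/s.

734.3 kg/s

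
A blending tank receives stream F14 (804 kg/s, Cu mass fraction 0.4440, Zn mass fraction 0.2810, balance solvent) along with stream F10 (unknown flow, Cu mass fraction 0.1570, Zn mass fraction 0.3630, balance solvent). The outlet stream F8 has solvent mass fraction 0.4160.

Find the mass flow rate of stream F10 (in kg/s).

Let F10 be the unknown flow. Total out = 804 + F10.
solvent balance: 221.1 + 0.480·F10 = 0.416·(804 + F10)
(0.480 − 0.416)·F10 = 0.416×804 − 221.1 = 113.36
F10 = 113.36 / 0.064 = 1771.3 kg/s

1771 kg/s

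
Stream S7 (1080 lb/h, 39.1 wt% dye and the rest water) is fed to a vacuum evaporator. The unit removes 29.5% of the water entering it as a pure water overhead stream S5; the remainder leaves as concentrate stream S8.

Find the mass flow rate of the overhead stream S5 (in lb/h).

194 lb/h

water entering = 1080×0.609 = 657.72 lb/h; overhead removed = 0.295×657.72 = 194.03 lb/h.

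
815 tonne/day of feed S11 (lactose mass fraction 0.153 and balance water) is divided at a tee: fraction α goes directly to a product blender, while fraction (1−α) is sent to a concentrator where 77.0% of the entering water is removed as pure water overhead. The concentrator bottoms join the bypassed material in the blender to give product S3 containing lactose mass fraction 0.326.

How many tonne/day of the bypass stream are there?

All 815×0.153 = 124.69 tonne/day of lactose reaches S3, so S3 = 124.69/0.326 = 382.5 tonne/day and vapour = 432.5 tonne/day.
The evaporator receives (1−α)·815 of feed at 0.847 water and removes 0.770 of that water:
0.770×0.847×(1−α)×815 = 432.5
(1−α) = 432.5/531.53 = 0.8137;  α = 0.1863.
Bypass flow = 0.1863×815 = 151.85 tonne/day.

151.8 tonne/day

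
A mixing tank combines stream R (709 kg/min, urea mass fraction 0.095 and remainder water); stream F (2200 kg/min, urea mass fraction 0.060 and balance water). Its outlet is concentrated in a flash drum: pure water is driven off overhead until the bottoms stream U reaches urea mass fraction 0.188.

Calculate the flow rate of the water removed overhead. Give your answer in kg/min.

urea entering = 709×0.095 + 2200×0.060 = 199.36 kg/min.
All urea reports to U, so U = 199.36/0.188 = 1060.4 kg/min.
Total feed = 2909 kg/min; overhead = 2909 − 1060.4 = 1848.6 kg/min.

1849 kg/min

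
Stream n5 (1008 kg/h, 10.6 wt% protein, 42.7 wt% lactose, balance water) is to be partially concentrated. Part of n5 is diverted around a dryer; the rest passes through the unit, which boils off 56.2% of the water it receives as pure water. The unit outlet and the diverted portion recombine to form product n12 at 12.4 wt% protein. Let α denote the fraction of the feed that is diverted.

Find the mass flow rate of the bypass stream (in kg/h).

450.5 kg/h

All 1008×0.106 = 106.85 kg/h of protein reaches n12, so n12 = 106.85/0.124 = 861.68 kg/h and vapour = 146.32 kg/h.
The evaporator receives (1−α)·1008 of feed at 0.467 water and removes 0.562 of that water:
0.562×0.467×(1−α)×1008 = 146.32
(1−α) = 146.32/264.55 = 0.5531;  α = 0.4469.
Bypass flow = 0.4469×1008 = 450.48 kg/h.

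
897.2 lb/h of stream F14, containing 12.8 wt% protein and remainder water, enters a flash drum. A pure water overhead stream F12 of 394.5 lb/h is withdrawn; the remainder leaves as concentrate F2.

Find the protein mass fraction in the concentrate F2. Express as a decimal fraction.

protein is not removed: 897.2×0.128 = 114.84 lb/h of protein enters F2.
Concentrate = 897.2 − 394.5 = 502.7 lb/h.
Mass fraction = 114.84/502.7 = 0.228.

0.228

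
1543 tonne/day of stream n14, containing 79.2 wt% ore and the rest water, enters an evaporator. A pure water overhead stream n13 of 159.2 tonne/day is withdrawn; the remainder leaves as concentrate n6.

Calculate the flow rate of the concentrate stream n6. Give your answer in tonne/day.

Concentrate = 1543 − 159.2 = 1383.8 tonne/day.

1384 tonne/day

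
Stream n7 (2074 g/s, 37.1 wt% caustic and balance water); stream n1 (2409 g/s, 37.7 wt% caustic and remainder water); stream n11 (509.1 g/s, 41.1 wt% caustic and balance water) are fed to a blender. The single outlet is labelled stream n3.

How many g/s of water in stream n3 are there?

water out = water in = 2074×0.629 + 2409×0.623 + 509.1×0.589 = 3105.2 g/s.

3105 g/s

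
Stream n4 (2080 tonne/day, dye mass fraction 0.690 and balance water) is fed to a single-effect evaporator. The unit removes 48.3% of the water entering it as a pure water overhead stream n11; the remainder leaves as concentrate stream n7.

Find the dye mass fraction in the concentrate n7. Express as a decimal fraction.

dye is not removed: 2080×0.690 = 1435.2 tonne/day of dye enters n7.
water entering = 2080×0.310 = 644.8 tonne/day; overhead removed = 0.483×644.8 = 311.44 tonne/day.
Concentrate = 2080 − 311.44 = 1768.6 tonne/day.
Mass fraction = 1435.2/1768.6 = 0.812.

0.812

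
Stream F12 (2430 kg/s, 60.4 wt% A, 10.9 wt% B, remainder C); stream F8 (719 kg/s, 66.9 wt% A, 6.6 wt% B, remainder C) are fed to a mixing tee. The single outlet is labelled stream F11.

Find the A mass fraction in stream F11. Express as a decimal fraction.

0.619

Total flow out = 2430 + 719 = 3149 kg/s.
A in = 2430×0.604 + 719×0.669 = 1948.7 kg/s.
A mass fraction in F11 = 1948.7/3149 = 0.619.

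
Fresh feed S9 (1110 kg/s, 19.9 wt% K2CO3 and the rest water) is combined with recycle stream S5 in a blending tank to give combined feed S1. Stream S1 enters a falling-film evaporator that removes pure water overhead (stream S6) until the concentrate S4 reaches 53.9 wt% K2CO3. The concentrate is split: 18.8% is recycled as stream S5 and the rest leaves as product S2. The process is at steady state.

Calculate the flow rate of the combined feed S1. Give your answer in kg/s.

1205 kg/s

Overall K2CO3 balance (none leaves overhead): K2CO3 in fresh feed = K2CO3 in product, i.e. 1110×0.199 = (1−0.188)·S4·0.539.
S4 = 220.89/(0.539×0.812) = 504.7 kg/s.
Recycle S5 = 0.188×504.7 = 94.883 kg/s.
Combined feed S1 = 1110 + 94.883 = 1204.9 kg/s.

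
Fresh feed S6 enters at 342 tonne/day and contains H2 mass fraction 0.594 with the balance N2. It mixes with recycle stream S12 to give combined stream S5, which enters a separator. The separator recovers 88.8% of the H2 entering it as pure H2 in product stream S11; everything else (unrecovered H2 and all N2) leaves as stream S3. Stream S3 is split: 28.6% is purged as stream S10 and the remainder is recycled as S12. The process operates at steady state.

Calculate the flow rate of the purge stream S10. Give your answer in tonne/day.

N2 enters only via S6 and leaves only via the purge: 342×0.406 = 0.286×(N2 in S3), and the separator passes all N2, so N2 in S5 = N2 in S3 = 485.5 tonne/day.
H2 in S5: m_A = 342×0.594 + (1−0.286)·(1−0.888)·m_A, so m_A = 203.15/0.9200 = 220.81 tonne/day.
S3 = (1−0.888)×220.81 + 485.5 = 510.23 tonne/day.
Purge S10 = 0.286×510.23 = 145.92 tonne/day.

145.9 tonne/day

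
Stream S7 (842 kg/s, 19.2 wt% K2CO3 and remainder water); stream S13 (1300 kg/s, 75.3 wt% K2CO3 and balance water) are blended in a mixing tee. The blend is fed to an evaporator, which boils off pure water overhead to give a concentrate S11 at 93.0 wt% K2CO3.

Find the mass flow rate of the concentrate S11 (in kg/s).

1226 kg/s

K2CO3 entering = 842×0.192 + 1300×0.753 = 1140.6 kg/s.
All K2CO3 reports to S11, so S11 = 1140.6/0.930 = 1226.4 kg/s.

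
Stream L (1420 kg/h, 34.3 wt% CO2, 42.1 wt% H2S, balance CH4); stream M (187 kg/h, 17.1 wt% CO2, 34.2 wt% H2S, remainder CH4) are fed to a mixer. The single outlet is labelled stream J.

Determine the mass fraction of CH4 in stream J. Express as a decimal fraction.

0.265

Total flow out = 1420 + 187 = 1607 kg/h.
CH4 in = 1420×0.236 + 187×0.487 = 426.19 kg/h.
CH4 mass fraction in J = 426.19/1607 = 0.265.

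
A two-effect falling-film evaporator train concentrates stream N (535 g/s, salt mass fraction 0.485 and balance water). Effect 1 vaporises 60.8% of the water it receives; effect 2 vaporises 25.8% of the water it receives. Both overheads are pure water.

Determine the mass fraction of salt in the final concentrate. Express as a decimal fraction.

0.764

water in feed = 535×0.515 = 275.53 g/s.
After stage 1: water left = (1−0.608)×275.53 = 108.01; stream total = 367.48 g/s.
After stage 2: water left = (1−0.258)×108.01 = 80.14; final concentrate = 339.62 g/s.
salt fraction = 259.47/339.62 = 0.764.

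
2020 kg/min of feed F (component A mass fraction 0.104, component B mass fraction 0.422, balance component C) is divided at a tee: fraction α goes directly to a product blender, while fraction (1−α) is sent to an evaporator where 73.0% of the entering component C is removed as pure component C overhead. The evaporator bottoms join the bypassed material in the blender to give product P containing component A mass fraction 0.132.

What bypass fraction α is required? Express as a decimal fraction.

0.387

All 2020×0.104 = 210.08 kg/min of component A reaches P, so P = 210.08/0.132 = 1591.5 kg/min and vapour = 428.48 kg/min.
The evaporator receives (1−α)·2020 of feed at 0.474 component C and removes 0.730 of that component C:
0.730×0.474×(1−α)×2020 = 428.48
(1−α) = 428.48/698.96 = 0.6130;  α = 0.3870.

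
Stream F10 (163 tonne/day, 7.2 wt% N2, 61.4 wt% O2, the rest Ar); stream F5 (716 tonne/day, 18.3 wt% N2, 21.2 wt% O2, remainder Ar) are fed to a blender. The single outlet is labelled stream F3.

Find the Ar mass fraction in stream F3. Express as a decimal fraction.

0.5510

Total flow out = 163 + 716 = 879 tonne/day.
Ar in = 163×0.314 + 716×0.605 = 484.36 tonne/day.
Ar mass fraction in F3 = 484.36/879 = 0.5510.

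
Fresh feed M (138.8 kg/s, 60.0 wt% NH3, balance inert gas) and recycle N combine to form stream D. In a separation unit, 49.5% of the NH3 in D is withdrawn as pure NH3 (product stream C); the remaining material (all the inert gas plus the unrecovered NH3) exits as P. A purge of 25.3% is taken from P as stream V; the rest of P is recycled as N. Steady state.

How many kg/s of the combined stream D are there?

inert gas enters only via M and leaves only via the purge: 138.8×0.400 = 0.253×(inert gas in P), and the separation unit passes all inert gas, so inert gas in D = inert gas in P = 219.45 kg/s.
NH3 in D: m_A = 138.8×0.600 + (1−0.253)·(1−0.495)·m_A, so m_A = 83.28/0.6228 = 133.73 kg/s.
D = 133.73 + 219.45 = 353.17 kg/s.

353.2 kg/s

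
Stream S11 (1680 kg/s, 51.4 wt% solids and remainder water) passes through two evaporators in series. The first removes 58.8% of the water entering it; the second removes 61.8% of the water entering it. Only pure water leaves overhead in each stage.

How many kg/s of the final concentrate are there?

992 kg/s

water in feed = 1680×0.486 = 816.48 kg/s.
After stage 1: water left = (1−0.588)×816.48 = 336.39; stream total = 1199.9 kg/s.
After stage 2: water left = (1−0.618)×336.39 = 128.5; final concentrate = 992.02 kg/s.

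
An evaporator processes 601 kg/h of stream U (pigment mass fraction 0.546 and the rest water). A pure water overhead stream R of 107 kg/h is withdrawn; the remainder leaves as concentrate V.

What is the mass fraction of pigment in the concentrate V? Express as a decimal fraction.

0.664

pigment is not removed: 601×0.546 = 328.15 kg/h of pigment enters V.
Concentrate = 601 − 107 = 494 kg/h.
Mass fraction = 328.15/494 = 0.664.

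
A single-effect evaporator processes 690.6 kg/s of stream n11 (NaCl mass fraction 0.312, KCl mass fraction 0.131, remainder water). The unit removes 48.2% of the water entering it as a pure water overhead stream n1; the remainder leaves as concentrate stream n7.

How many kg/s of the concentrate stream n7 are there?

505.2 kg/s

water entering = 690.6×0.557 = 384.66 kg/s; overhead removed = 0.482×384.66 = 185.41 kg/s.
Concentrate = 690.6 − 185.41 = 505.19 kg/s.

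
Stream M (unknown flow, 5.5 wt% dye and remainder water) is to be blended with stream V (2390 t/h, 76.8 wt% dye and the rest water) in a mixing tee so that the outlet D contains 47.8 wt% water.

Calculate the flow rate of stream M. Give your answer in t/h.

1259 t/h

Let M be the unknown flow. Total out = 2390 + M.
water balance: 554.48 + 0.945·M = 0.478·(2390 + M)
(0.945 − 0.478)·M = 0.478×2390 − 554.48 = 587.94
M = 587.94 / 0.467 = 1259 t/h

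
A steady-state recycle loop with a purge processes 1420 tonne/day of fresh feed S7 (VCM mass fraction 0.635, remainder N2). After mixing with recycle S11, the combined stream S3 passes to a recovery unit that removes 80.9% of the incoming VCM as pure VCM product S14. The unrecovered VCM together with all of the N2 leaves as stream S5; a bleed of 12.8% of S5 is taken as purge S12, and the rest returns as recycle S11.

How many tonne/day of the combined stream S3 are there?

5131 tonne/day

N2 enters only via S7 and leaves only via the purge: 1420×0.365 = 0.128×(N2 in S5), and the recovery unit passes all N2, so N2 in S3 = N2 in S5 = 4049.2 tonne/day.
VCM in S3: m_A = 1420×0.635 + (1−0.128)·(1−0.809)·m_A, so m_A = 901.7/0.8334 = 1081.9 tonne/day.
S3 = 1081.9 + 4049.2 = 5131.1 tonne/day.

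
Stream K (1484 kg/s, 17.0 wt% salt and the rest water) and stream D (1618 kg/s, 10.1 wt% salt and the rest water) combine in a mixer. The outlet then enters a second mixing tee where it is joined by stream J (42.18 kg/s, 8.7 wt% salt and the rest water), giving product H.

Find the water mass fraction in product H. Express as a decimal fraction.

0.8666

Overall, product flow = 3144.2 kg/s.
water in = 1484×0.830 + 1618×0.899 + 42.18×0.913 = 2724.8 kg/s.
water fraction in H = 0.8666.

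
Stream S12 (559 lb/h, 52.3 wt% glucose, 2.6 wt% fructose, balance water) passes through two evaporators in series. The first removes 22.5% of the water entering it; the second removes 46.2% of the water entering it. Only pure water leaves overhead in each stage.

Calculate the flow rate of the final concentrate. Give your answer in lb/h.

water in feed = 559×0.451 = 252.11 lb/h.
After stage 1: water left = (1−0.225)×252.11 = 195.38; stream total = 502.28 lb/h.
After stage 2: water left = (1−0.462)×195.38 = 105.12; final concentrate = 412.01 lb/h.

412 lb/h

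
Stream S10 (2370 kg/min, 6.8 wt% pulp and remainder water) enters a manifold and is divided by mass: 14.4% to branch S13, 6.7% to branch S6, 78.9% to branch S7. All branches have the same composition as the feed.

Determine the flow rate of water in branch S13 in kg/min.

318.1 kg/min

Branch S13 total = 0.144×2370 = 341.28 kg/min.
water in S13 = 0.932×341.28 = 318.07 kg/min.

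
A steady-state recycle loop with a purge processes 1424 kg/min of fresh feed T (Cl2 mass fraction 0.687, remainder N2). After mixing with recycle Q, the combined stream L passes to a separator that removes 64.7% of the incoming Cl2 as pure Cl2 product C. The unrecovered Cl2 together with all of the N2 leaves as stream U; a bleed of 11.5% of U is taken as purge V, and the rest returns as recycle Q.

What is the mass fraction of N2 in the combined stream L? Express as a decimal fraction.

0.731

N2 enters only via T and leaves only via the purge: 1424×0.313 = 0.115×(N2 in U), and the separator passes all N2, so N2 in L = N2 in U = 3875.8 kg/min.
Cl2 in L: m_A = 1424×0.687 + (1−0.115)·(1−0.647)·m_A, so m_A = 978.29/0.6876 = 1422.8 kg/min.
L = 1422.8 + 3875.8 = 5298.5 kg/min.
N2 fraction in L = 3875.8/5298.5 = 0.731.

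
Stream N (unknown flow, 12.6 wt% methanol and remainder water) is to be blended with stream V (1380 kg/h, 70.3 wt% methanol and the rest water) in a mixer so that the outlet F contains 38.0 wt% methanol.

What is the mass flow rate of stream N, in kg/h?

1755 kg/h

Let N be the unknown flow. Total out = 1380 + N.
methanol balance: 970.14 + 0.126·N = 0.380·(1380 + N)
(0.126 − 0.380)·N = 0.380×1380 − 970.14 = -445.74
N = -445.74 / -0.254 = 1754.9 kg/h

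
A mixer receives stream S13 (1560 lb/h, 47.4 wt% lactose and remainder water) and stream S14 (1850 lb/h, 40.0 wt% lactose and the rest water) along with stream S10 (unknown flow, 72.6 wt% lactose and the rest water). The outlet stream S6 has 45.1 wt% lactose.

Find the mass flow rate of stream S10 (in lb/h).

212.6 lb/h

Let S10 be the unknown flow. Total out = 3410 + S10.
lactose balance: 1479.4 + 0.726·S10 = 0.451·(3410 + S10)
(0.726 − 0.451)·S10 = 0.451×3410 − 1479.4 = 58.47
S10 = 58.47 / 0.275 = 212.62 lb/h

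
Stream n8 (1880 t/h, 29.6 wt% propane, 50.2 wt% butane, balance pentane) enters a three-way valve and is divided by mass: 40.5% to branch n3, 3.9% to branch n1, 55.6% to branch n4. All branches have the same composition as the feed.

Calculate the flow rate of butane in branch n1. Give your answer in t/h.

36.81 t/h

Branch n1 total = 0.039×1880 = 73.32 t/h.
butane in n1 = 0.502×73.32 = 36.807 t/h.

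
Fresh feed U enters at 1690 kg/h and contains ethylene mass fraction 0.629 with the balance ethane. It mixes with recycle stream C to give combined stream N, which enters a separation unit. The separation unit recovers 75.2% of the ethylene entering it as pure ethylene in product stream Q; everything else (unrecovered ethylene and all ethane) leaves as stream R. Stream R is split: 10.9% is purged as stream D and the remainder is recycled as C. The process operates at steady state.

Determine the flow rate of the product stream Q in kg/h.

1026 kg/h

ethylene in N: m_A = 1690×0.629 + (1−0.109)·(1−0.752)·m_A, so m_A = 1063/0.7790 = 1364.5 kg/h.
Product Q = 0.752×1364.5 = 1026.1 kg/h.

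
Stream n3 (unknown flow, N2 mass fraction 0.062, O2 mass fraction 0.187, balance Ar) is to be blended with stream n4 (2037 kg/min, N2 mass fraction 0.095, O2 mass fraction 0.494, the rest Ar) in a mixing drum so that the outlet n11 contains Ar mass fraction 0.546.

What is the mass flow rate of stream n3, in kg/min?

1341 kg/min

Let n3 be the unknown flow. Total out = 2037 + n3.
Ar balance: 837.21 + 0.751·n3 = 0.546·(2037 + n3)
(0.751 − 0.546)·n3 = 0.546×2037 − 837.21 = 275
n3 = 275 / 0.205 = 1341.4 kg/min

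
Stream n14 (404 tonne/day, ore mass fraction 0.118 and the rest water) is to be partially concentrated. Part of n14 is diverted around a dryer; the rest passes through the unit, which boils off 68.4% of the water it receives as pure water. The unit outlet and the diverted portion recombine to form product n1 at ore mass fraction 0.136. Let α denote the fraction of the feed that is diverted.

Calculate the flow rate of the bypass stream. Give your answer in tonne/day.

315.4 tonne/day

All 404×0.118 = 47.672 tonne/day of ore reaches n1, so n1 = 47.672/0.136 = 350.53 tonne/day and vapour = 53.471 tonne/day.
The evaporator receives (1−α)·404 of feed at 0.882 water and removes 0.684 of that water:
0.684×0.882×(1−α)×404 = 53.471
(1−α) = 53.471/243.73 = 0.2194;  α = 0.7806.
Bypass flow = 0.7806×404 = 315.37 tonne/day.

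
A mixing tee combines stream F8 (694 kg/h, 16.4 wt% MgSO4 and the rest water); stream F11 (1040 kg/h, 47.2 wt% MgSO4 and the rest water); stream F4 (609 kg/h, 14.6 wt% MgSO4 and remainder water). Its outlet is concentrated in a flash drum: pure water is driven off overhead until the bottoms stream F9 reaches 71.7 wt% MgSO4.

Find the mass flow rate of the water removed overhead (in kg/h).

1376 kg/h

MgSO4 entering = 694×0.164 + 1040×0.472 + 609×0.146 = 693.61 kg/h.
All MgSO4 reports to F9, so F9 = 693.61/0.717 = 967.38 kg/h.
Total feed = 2343 kg/h; overhead = 2343 − 967.38 = 1375.6 kg/h.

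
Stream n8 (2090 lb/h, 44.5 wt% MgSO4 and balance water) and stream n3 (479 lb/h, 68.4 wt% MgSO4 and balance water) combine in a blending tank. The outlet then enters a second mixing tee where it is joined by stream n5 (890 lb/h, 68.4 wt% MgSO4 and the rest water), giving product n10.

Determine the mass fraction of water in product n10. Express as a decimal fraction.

Overall, product flow = 3459 lb/h.
water in = 2090×0.555 + 479×0.316 + 890×0.316 = 1592.6 lb/h.
water fraction in n10 = 0.460.

0.460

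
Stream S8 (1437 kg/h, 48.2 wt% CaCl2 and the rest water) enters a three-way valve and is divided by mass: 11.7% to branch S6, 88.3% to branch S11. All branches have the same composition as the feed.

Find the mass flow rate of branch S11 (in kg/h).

Branch S11 flow = 0.883×1437 = 1268.9 kg/h.

1269 kg/h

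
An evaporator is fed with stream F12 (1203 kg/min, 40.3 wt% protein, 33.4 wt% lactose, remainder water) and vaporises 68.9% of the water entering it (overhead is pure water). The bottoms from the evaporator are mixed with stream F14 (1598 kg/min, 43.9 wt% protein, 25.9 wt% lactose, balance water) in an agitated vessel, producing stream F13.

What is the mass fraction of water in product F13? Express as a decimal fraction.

Vapour removed = 0.689×0.263×1203 = 217.99 kg/min; concentrate = 985.01 kg/min.
water reaching the mixer = 98.397 (from concentrate) + 1598×0.302 = 580.99 kg/min.
Product flow = 985.01 + 1598 = 2583 kg/min; water fraction = 0.225.

0.225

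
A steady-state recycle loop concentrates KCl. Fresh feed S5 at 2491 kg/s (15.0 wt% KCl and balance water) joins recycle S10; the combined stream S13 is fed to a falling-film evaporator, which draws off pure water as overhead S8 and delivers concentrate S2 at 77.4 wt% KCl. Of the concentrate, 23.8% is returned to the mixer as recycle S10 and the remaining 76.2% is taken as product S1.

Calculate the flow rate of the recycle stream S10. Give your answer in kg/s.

Overall KCl balance (none leaves overhead): KCl in fresh feed = KCl in product, i.e. 2491×0.150 = (1−0.238)·S2·0.774.
S2 = 373.65/(0.774×0.762) = 633.53 kg/s.
Recycle S10 = 0.238×633.53 = 150.78 kg/s.

150.8 kg/s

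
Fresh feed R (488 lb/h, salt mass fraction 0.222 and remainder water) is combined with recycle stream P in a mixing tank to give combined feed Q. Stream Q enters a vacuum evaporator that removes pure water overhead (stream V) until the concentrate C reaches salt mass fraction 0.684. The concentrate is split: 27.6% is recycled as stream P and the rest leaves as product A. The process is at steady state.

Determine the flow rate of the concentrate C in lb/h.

218.8 lb/h

Overall salt balance (none leaves overhead): salt in fresh feed = salt in product, i.e. 488×0.222 = (1−0.276)·C·0.684.
C = 108.34/(0.684×0.724) = 218.77 lb/h.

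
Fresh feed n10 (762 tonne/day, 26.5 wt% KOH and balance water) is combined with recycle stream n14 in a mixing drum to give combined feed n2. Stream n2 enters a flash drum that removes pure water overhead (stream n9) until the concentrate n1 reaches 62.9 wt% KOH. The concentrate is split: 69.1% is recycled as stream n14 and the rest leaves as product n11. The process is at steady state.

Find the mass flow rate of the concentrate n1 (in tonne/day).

Overall KOH balance (none leaves overhead): KOH in fresh feed = KOH in product, i.e. 762×0.265 = (1−0.691)·n1·0.629.
n1 = 201.93/(0.629×0.309) = 1038.9 tonne/day.

1039 tonne/day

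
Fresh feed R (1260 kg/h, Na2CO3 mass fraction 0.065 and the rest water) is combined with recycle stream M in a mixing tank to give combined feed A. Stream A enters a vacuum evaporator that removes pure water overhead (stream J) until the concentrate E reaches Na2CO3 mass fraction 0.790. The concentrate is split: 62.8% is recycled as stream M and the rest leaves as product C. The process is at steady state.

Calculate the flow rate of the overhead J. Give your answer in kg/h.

1156 kg/h

Overall Na2CO3 balance (none leaves overhead): Na2CO3 in fresh feed = Na2CO3 in product, i.e. 1260×0.065 = (1−0.628)·E·0.790.
E = 81.9/(0.790×0.372) = 278.69 kg/h.
Recycle M = 0.628×278.69 = 175.01 kg/h.
Combined feed A = 1260 + 175.01 = 1435 kg/h.
Overhead J = A − E = 1435 − 278.69 = 1156.3 kg/h.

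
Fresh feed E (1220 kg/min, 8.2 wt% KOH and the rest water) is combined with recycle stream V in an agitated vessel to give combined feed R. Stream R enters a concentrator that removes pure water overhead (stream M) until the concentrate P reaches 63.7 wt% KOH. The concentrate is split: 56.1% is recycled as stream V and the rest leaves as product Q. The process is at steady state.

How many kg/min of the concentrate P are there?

Overall KOH balance (none leaves overhead): KOH in fresh feed = KOH in product, i.e. 1220×0.082 = (1−0.561)·P·0.637.
P = 100.04/(0.637×0.439) = 357.74 kg/min.

357.7 kg/min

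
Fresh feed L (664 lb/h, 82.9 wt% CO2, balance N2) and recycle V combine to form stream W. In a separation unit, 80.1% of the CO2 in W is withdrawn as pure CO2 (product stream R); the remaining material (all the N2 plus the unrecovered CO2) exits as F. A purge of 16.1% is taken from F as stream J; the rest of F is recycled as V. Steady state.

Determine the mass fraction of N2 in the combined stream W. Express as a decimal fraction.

N2 enters only via L and leaves only via the purge: 664×0.171 = 0.161×(N2 in F), and the separation unit passes all N2, so N2 in W = N2 in F = 705.24 lb/h.
CO2 in W: m_A = 664×0.829 + (1−0.161)·(1−0.801)·m_A, so m_A = 550.46/0.8330 = 660.78 lb/h.
W = 660.78 + 705.24 = 1366 lb/h.
N2 fraction in W = 705.24/1366 = 0.5163.

0.5163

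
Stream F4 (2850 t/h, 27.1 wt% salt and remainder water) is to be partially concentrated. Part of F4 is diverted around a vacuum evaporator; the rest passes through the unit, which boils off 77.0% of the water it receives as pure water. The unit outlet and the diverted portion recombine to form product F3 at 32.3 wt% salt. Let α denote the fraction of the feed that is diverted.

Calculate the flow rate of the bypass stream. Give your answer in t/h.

2033 t/h

All 2850×0.271 = 772.35 t/h of salt reaches F3, so F3 = 772.35/0.323 = 2391.2 t/h and vapour = 458.82 t/h.
The evaporator receives (1−α)·2850 of feed at 0.729 water and removes 0.770 of that water:
0.770×0.729×(1−α)×2850 = 458.82
(1−α) = 458.82/1599.8 = 0.2868;  α = 0.7132.
Bypass flow = 0.7132×2850 = 2032.6 t/h.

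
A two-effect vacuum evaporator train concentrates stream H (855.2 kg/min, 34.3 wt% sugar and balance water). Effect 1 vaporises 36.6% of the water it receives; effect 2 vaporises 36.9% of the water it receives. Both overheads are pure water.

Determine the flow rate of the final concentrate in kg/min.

water in feed = 855.2×0.657 = 561.87 kg/min.
After stage 1: water left = (1−0.366)×561.87 = 356.22; stream total = 649.56 kg/min.
After stage 2: water left = (1−0.369)×356.22 = 224.78; final concentrate = 518.11 kg/min.

518.1 kg/min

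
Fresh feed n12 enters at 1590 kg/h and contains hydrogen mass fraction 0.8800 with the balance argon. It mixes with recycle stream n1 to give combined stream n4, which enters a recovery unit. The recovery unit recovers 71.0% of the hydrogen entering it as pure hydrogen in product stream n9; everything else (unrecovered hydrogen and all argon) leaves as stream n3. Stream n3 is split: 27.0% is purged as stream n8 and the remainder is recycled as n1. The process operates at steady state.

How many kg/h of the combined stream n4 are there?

argon enters only via n12 and leaves only via the purge: 1590×0.120 = 0.270×(argon in n3), and the recovery unit passes all argon, so argon in n4 = argon in n3 = 706.67 kg/h.
hydrogen in n4: m_A = 1590×0.880 + (1−0.270)·(1−0.710)·m_A, so m_A = 1399.2/0.7883 = 1775 kg/h.
n4 = 1775 + 706.67 = 2481.6 kg/h.

2482 kg/h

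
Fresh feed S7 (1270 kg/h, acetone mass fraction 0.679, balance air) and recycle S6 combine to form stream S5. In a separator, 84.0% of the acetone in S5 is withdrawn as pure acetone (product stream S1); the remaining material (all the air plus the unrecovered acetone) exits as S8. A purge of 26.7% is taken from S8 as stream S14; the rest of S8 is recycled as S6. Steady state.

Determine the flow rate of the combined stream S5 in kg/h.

air enters only via S7 and leaves only via the purge: 1270×0.321 = 0.267×(air in S8), and the separator passes all air, so air in S5 = air in S8 = 1526.9 kg/h.
acetone in S5: m_A = 1270×0.679 + (1−0.267)·(1−0.840)·m_A, so m_A = 862.33/0.8827 = 976.9 kg/h.
S5 = 976.9 + 1526.9 = 2503.8 kg/h.

2504 kg/h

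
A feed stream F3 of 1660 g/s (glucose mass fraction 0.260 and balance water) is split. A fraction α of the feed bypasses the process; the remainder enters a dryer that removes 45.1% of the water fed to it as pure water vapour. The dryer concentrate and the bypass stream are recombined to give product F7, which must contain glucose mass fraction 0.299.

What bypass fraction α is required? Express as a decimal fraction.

All 1660×0.260 = 431.6 g/s of glucose reaches F7, so F7 = 431.6/0.299 = 1443.5 g/s and vapour = 216.52 g/s.
The evaporator receives (1−α)·1660 of feed at 0.740 water and removes 0.451 of that water:
0.451×0.740×(1−α)×1660 = 216.52
(1−α) = 216.52/554.01 = 0.3908;  α = 0.6092.

0.609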